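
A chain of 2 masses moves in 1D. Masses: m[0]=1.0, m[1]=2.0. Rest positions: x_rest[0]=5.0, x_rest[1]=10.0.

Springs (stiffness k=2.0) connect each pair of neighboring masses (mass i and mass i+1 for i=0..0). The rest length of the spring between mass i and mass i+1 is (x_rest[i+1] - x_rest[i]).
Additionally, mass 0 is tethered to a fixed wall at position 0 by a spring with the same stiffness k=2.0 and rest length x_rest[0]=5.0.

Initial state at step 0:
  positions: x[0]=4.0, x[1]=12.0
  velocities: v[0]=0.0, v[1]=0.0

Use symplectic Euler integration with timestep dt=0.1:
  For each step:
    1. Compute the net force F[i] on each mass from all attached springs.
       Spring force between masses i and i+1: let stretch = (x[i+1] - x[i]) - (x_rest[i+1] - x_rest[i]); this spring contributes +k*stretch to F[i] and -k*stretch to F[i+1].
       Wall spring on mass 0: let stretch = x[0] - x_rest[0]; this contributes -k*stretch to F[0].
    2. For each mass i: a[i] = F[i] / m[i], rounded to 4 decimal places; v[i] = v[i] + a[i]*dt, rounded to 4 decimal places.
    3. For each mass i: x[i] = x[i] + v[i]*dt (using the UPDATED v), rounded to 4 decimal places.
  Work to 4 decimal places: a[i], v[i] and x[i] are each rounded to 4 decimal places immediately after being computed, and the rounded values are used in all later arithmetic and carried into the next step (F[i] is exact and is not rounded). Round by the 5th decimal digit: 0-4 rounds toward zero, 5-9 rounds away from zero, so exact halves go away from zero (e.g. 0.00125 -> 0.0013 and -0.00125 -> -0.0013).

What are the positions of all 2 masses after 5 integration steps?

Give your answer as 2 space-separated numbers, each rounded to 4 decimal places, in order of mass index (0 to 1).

Answer: 5.0718 11.5872

Derivation:
Step 0: x=[4.0000 12.0000] v=[0.0000 0.0000]
Step 1: x=[4.0800 11.9700] v=[0.8000 -0.3000]
Step 2: x=[4.2362 11.9111] v=[1.5620 -0.5890]
Step 3: x=[4.4612 11.8255] v=[2.2497 -0.8565]
Step 4: x=[4.7442 11.7162] v=[2.8303 -1.0929]
Step 5: x=[5.0718 11.5872] v=[3.2759 -1.2901]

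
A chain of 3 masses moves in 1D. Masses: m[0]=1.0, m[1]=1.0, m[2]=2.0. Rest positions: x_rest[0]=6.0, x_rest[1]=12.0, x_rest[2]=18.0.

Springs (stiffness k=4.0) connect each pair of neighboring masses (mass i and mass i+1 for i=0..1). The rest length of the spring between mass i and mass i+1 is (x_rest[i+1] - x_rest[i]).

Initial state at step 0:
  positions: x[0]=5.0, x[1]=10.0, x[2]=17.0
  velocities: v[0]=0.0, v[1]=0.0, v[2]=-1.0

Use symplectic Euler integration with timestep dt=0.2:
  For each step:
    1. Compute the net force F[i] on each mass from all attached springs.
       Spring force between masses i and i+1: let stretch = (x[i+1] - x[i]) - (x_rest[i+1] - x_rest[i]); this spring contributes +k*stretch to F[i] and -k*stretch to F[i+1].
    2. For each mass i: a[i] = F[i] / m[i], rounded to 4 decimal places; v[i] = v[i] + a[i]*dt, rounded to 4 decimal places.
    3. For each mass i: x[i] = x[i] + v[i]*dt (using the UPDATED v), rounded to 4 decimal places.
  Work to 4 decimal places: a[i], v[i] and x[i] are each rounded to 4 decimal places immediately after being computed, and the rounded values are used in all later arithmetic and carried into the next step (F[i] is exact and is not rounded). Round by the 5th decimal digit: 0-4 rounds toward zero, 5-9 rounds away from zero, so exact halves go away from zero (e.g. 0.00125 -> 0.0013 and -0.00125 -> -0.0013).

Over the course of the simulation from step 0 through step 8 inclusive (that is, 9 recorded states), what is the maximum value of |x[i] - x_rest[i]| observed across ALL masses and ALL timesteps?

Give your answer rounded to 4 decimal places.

Answer: 2.6958

Derivation:
Step 0: x=[5.0000 10.0000 17.0000] v=[0.0000 0.0000 -1.0000]
Step 1: x=[4.8400 10.3200 16.7200] v=[-0.8000 1.6000 -1.4000]
Step 2: x=[4.5968 10.7872 16.4080] v=[-1.2160 2.3360 -1.5600]
Step 3: x=[4.3841 11.1633 16.1263] v=[-1.0637 1.8803 -1.4083]
Step 4: x=[4.2960 11.2488 15.9276] v=[-0.4403 0.4273 -0.9935]
Step 5: x=[4.3604 10.9704 15.8346] v=[0.3219 -1.3919 -0.4650]
Step 6: x=[4.5224 10.4127 15.8325] v=[0.8099 -2.7885 -0.0107]
Step 7: x=[4.6668 9.7797 15.8768] v=[0.7221 -3.1649 0.2214]
Step 8: x=[4.6693 9.3042 15.9133] v=[0.0124 -2.3775 0.1826]
Max displacement = 2.6958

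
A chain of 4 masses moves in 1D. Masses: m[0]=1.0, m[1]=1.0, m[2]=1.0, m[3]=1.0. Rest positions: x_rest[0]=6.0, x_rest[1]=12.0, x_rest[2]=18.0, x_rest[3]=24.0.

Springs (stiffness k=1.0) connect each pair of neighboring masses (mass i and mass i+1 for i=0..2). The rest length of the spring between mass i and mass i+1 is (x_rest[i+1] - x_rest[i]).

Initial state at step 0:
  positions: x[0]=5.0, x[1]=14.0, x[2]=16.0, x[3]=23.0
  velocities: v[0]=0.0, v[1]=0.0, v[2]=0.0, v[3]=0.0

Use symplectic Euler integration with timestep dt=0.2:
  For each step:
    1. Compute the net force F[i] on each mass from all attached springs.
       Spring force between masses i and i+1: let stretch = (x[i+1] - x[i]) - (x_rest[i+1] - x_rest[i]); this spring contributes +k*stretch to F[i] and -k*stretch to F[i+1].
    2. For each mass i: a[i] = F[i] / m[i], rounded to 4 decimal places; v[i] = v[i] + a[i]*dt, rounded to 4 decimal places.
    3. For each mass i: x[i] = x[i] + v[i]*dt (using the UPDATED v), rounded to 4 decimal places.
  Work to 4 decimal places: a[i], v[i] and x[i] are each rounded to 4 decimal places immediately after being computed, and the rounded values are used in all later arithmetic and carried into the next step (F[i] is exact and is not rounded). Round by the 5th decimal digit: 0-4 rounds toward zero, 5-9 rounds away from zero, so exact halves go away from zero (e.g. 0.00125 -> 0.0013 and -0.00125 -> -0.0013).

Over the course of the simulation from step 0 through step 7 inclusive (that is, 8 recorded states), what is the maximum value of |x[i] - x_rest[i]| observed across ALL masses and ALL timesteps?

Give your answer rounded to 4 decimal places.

Step 0: x=[5.0000 14.0000 16.0000 23.0000] v=[0.0000 0.0000 0.0000 0.0000]
Step 1: x=[5.1200 13.7200 16.2000 22.9600] v=[0.6000 -1.4000 1.0000 -0.2000]
Step 2: x=[5.3440 13.1952 16.5712 22.8896] v=[1.1200 -2.6240 1.8560 -0.3520]
Step 3: x=[5.6420 12.4914 17.0601 22.8065] v=[1.4902 -3.5190 2.4445 -0.4157]
Step 4: x=[5.9740 11.6964 17.5961 22.7335] v=[1.6601 -3.9751 2.6800 -0.3650]
Step 5: x=[6.2949 10.9085 18.1016 22.6950] v=[1.6046 -3.9396 2.5275 -0.1925]
Step 6: x=[6.5604 10.2238 18.5031 22.7128] v=[1.3273 -3.4237 2.0076 0.0888]
Step 7: x=[6.7324 9.7237 18.7418 22.8022] v=[0.8600 -2.5005 1.1937 0.4469]
Max displacement = 2.2763

Answer: 2.2763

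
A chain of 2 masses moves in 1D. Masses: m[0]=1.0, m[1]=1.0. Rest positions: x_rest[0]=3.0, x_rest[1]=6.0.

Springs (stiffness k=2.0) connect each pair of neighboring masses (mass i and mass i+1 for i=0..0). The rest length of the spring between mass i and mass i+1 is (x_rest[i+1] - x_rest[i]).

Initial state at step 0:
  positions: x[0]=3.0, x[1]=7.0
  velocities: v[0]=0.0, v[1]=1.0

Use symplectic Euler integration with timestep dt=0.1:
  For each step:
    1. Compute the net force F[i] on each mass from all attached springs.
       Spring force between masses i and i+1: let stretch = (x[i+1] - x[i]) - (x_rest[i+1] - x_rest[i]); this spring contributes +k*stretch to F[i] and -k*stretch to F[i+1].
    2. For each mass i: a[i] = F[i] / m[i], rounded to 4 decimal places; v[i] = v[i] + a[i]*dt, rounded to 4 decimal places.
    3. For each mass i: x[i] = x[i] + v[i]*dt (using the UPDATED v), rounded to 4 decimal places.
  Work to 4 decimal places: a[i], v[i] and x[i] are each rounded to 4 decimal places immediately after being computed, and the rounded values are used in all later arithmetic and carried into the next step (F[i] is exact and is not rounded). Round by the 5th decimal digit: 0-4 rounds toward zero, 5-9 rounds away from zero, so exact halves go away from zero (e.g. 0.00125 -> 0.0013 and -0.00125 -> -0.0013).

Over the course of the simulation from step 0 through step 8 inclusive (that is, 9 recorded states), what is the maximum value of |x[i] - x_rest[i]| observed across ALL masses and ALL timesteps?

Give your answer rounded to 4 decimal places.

Answer: 1.1923

Derivation:
Step 0: x=[3.0000 7.0000] v=[0.0000 1.0000]
Step 1: x=[3.0200 7.0800] v=[0.2000 0.8000]
Step 2: x=[3.0612 7.1388] v=[0.4120 0.5880]
Step 3: x=[3.1240 7.1761] v=[0.6275 0.3725]
Step 4: x=[3.2078 7.1923] v=[0.8379 0.1621]
Step 5: x=[3.3113 7.1888] v=[1.0348 -0.0348]
Step 6: x=[3.4323 7.1678] v=[1.2103 -0.2103]
Step 7: x=[3.5680 7.1321] v=[1.3574 -0.3574]
Step 8: x=[3.7150 7.0851] v=[1.4702 -0.4702]
Max displacement = 1.1923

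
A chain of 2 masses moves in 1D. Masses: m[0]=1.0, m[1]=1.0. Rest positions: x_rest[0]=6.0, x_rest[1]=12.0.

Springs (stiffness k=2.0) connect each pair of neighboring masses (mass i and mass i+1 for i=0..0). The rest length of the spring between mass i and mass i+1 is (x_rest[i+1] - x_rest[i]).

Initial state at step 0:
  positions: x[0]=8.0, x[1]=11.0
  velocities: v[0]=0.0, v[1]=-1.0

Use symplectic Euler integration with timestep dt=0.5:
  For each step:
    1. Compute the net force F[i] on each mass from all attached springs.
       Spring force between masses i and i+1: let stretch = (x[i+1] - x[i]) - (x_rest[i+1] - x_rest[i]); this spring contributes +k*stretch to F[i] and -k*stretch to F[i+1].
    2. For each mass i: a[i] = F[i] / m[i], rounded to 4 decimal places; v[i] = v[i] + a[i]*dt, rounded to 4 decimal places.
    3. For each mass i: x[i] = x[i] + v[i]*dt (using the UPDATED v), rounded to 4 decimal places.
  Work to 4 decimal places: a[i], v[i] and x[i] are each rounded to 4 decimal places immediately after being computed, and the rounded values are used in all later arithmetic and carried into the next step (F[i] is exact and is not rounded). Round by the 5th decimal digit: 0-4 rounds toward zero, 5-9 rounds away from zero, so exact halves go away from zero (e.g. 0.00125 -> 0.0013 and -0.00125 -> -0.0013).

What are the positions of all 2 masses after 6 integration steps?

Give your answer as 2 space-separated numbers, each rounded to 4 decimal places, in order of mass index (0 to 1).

Answer: 6.5000 9.5000

Derivation:
Step 0: x=[8.0000 11.0000] v=[0.0000 -1.0000]
Step 1: x=[6.5000 12.0000] v=[-3.0000 2.0000]
Step 2: x=[4.7500 13.2500] v=[-3.5000 2.5000]
Step 3: x=[4.2500 13.2500] v=[-1.0000 0.0000]
Step 4: x=[5.2500 11.7500] v=[2.0000 -3.0000]
Step 5: x=[6.5000 10.0000] v=[2.5000 -3.5000]
Step 6: x=[6.5000 9.5000] v=[0.0000 -1.0000]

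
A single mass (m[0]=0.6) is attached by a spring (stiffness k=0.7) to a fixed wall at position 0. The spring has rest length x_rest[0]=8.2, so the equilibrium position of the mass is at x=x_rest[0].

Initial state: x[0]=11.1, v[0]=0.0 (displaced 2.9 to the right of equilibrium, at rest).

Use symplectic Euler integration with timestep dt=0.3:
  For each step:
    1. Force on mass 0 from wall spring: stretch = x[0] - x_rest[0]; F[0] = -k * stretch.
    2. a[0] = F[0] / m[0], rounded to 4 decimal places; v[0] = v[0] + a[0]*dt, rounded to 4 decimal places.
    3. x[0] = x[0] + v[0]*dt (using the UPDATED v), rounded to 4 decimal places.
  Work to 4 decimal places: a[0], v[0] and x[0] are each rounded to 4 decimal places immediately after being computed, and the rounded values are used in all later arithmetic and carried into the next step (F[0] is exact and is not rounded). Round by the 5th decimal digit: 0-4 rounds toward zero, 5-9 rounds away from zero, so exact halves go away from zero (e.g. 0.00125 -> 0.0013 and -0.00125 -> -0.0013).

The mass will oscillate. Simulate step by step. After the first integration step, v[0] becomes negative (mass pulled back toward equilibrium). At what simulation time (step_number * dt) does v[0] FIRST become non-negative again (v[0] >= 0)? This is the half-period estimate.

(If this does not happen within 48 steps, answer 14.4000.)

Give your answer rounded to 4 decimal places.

Answer: 3.0000

Derivation:
Step 0: x=[11.1000] v=[0.0000]
Step 1: x=[10.7955] v=[-1.0150]
Step 2: x=[10.2185] v=[-1.9234]
Step 3: x=[9.4295] v=[-2.6299]
Step 4: x=[8.5114] v=[-3.0602]
Step 5: x=[7.5606] v=[-3.1692]
Step 6: x=[6.6770] v=[-2.9454]
Step 7: x=[5.9533] v=[-2.4124]
Step 8: x=[5.4655] v=[-1.6260]
Step 9: x=[5.2648] v=[-0.6689]
Step 10: x=[5.3723] v=[0.3584]
First v>=0 after going negative at step 10, time=3.0000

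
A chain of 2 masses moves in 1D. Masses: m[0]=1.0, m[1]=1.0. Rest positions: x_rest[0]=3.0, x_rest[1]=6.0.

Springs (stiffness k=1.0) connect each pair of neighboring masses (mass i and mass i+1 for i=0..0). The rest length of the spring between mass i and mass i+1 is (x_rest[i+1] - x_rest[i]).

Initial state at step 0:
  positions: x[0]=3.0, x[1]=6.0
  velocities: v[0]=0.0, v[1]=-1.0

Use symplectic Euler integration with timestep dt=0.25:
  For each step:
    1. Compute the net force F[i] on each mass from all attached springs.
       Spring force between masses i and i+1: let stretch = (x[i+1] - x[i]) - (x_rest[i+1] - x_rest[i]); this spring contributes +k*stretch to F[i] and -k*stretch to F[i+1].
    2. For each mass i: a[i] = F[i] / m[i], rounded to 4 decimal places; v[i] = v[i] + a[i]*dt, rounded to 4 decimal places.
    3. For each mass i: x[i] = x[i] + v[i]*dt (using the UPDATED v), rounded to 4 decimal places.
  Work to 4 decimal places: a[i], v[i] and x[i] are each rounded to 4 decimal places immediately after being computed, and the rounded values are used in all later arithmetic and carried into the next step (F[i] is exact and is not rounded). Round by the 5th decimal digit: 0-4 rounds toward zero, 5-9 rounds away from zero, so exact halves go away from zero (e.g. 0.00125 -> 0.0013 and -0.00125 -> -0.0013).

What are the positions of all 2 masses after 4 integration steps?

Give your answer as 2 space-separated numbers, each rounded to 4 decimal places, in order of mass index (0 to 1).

Answer: 2.8553 5.1447

Derivation:
Step 0: x=[3.0000 6.0000] v=[0.0000 -1.0000]
Step 1: x=[3.0000 5.7500] v=[0.0000 -1.0000]
Step 2: x=[2.9844 5.5156] v=[-0.0625 -0.9375]
Step 3: x=[2.9395 5.3105] v=[-0.1797 -0.8203]
Step 4: x=[2.8553 5.1447] v=[-0.3370 -0.6631]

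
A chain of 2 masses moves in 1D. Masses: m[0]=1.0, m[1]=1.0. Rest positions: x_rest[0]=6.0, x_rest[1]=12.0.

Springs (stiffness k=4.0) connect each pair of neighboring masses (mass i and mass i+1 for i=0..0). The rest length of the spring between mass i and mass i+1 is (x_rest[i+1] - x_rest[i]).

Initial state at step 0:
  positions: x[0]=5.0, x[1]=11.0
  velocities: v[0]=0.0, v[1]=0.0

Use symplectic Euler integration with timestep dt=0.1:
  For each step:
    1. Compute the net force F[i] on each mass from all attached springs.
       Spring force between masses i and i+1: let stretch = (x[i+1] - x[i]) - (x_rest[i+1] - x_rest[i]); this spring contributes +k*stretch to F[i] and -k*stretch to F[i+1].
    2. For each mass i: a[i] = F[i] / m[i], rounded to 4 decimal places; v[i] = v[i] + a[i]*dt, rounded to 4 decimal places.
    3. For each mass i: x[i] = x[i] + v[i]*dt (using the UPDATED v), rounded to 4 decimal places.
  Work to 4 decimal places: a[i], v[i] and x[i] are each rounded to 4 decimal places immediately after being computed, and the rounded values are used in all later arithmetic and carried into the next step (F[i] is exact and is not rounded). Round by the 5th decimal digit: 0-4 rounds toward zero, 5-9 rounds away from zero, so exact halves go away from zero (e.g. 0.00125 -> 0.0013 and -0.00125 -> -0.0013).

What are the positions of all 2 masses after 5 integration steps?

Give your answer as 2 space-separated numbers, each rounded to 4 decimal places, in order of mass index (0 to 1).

Step 0: x=[5.0000 11.0000] v=[0.0000 0.0000]
Step 1: x=[5.0000 11.0000] v=[0.0000 0.0000]
Step 2: x=[5.0000 11.0000] v=[0.0000 0.0000]
Step 3: x=[5.0000 11.0000] v=[0.0000 0.0000]
Step 4: x=[5.0000 11.0000] v=[0.0000 0.0000]
Step 5: x=[5.0000 11.0000] v=[0.0000 0.0000]

Answer: 5.0000 11.0000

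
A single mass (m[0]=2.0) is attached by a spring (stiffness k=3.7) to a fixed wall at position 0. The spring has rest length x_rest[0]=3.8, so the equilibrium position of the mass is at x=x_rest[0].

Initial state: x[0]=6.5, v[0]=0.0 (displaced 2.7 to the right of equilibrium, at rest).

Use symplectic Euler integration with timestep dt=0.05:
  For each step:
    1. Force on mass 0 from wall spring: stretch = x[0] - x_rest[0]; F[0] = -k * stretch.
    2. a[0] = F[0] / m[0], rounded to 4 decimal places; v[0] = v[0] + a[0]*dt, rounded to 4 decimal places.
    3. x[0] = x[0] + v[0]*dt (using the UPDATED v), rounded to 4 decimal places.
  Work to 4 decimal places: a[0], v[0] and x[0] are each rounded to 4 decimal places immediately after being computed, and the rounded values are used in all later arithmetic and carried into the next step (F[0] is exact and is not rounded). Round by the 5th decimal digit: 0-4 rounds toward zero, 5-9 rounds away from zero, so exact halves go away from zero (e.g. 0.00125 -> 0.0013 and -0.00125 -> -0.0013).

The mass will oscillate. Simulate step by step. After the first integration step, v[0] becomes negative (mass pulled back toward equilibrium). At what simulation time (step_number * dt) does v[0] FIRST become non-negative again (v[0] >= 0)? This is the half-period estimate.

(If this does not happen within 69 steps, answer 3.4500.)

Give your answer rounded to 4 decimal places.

Step 0: x=[6.5000] v=[0.0000]
Step 1: x=[6.4875] v=[-0.2498]
Step 2: x=[6.4626] v=[-0.4984]
Step 3: x=[6.4254] v=[-0.7447]
Step 4: x=[6.3760] v=[-0.9876]
Step 5: x=[6.3147] v=[-1.2259]
Step 6: x=[6.2418] v=[-1.4585]
Step 7: x=[6.1576] v=[-1.6844]
Step 8: x=[6.0625] v=[-1.9025]
Step 9: x=[5.9569] v=[-2.1118]
Step 10: x=[5.8413] v=[-2.3113]
Step 11: x=[5.7163] v=[-2.5001]
Step 12: x=[5.5824] v=[-2.6774]
Step 13: x=[5.4403] v=[-2.8423]
Step 14: x=[5.2906] v=[-2.9940]
Step 15: x=[5.1340] v=[-3.1319]
Step 16: x=[4.9712] v=[-3.2553]
Step 17: x=[4.8030] v=[-3.3636]
Step 18: x=[4.6302] v=[-3.4564]
Step 19: x=[4.4535] v=[-3.5332]
Step 20: x=[4.2738] v=[-3.5937]
Step 21: x=[4.0919] v=[-3.6375]
Step 22: x=[3.9087] v=[-3.6645]
Step 23: x=[3.7250] v=[-3.6746]
Step 24: x=[3.5416] v=[-3.6677]
Step 25: x=[3.3594] v=[-3.6438]
Step 26: x=[3.1793] v=[-3.6030]
Step 27: x=[3.0020] v=[-3.5456]
Step 28: x=[2.8284] v=[-3.4718]
Step 29: x=[2.6593] v=[-3.3819]
Step 30: x=[2.4955] v=[-3.2764]
Step 31: x=[2.3377] v=[-3.1557]
Step 32: x=[2.1867] v=[-3.0204]
Step 33: x=[2.0431] v=[-2.8712]
Step 34: x=[1.9077] v=[-2.7087]
Step 35: x=[1.7810] v=[-2.5337]
Step 36: x=[1.6637] v=[-2.3469]
Step 37: x=[1.5562] v=[-2.1493]
Step 38: x=[1.4591] v=[-1.9418]
Step 39: x=[1.3728] v=[-1.7253]
Step 40: x=[1.2978] v=[-1.5008]
Step 41: x=[1.2343] v=[-1.2693]
Step 42: x=[1.1827] v=[-1.0320]
Step 43: x=[1.1432] v=[-0.7899]
Step 44: x=[1.1160] v=[-0.5441]
Step 45: x=[1.1012] v=[-0.2958]
Step 46: x=[1.0989] v=[-0.0462]
Step 47: x=[1.1091] v=[0.2037]
First v>=0 after going negative at step 47, time=2.3500

Answer: 2.3500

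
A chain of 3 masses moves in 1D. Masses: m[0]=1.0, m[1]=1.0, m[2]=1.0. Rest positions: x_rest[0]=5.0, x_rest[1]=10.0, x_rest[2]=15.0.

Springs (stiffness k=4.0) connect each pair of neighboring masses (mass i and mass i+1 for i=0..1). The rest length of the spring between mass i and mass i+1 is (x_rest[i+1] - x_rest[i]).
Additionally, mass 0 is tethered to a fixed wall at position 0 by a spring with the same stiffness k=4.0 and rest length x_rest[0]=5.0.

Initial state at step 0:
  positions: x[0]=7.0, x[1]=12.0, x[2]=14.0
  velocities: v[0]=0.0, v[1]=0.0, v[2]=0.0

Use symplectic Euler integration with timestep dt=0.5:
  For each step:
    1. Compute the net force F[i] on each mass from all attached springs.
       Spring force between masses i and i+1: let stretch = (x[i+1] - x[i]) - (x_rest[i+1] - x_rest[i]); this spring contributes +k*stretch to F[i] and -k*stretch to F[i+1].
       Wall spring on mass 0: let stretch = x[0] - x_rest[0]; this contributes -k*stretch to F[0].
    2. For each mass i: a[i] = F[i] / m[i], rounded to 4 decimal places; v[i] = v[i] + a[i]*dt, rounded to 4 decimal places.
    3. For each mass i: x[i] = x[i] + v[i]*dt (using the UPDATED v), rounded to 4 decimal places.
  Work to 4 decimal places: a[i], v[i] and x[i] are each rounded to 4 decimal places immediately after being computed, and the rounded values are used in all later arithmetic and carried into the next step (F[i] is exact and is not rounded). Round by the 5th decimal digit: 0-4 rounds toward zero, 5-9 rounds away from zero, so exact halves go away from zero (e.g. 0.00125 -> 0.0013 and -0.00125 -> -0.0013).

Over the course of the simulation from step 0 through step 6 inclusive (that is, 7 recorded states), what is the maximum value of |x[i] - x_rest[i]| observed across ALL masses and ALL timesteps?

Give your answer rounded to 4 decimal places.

Answer: 3.0000

Derivation:
Step 0: x=[7.0000 12.0000 14.0000] v=[0.0000 0.0000 0.0000]
Step 1: x=[5.0000 9.0000 17.0000] v=[-4.0000 -6.0000 6.0000]
Step 2: x=[2.0000 10.0000 17.0000] v=[-6.0000 2.0000 0.0000]
Step 3: x=[5.0000 10.0000 15.0000] v=[6.0000 0.0000 -4.0000]
Step 4: x=[8.0000 10.0000 13.0000] v=[6.0000 0.0000 -4.0000]
Step 5: x=[5.0000 11.0000 13.0000] v=[-6.0000 2.0000 0.0000]
Step 6: x=[3.0000 8.0000 16.0000] v=[-4.0000 -6.0000 6.0000]
Max displacement = 3.0000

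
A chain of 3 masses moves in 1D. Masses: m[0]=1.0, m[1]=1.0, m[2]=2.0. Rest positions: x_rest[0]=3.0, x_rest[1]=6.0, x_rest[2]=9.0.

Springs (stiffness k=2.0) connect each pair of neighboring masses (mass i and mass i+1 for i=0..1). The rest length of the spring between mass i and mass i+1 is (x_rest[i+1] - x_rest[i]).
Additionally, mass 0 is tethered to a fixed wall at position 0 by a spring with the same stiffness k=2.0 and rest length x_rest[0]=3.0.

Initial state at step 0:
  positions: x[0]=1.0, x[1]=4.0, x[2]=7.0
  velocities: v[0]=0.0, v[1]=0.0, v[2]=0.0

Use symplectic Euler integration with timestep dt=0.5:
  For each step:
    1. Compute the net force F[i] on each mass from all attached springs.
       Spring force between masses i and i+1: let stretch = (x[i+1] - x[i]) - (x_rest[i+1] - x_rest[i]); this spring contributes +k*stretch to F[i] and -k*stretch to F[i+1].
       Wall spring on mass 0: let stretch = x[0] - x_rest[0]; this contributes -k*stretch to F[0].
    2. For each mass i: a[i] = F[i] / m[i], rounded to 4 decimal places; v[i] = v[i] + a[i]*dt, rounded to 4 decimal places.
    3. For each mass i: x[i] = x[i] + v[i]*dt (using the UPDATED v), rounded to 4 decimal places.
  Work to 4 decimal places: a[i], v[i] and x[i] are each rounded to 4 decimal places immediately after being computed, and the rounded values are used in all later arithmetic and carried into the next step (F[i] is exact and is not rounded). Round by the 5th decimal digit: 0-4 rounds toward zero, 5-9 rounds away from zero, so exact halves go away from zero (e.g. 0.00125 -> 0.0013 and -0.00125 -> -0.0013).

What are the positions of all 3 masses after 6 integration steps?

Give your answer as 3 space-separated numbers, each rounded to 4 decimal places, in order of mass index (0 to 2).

Answer: 2.8360 5.4493 9.4591

Derivation:
Step 0: x=[1.0000 4.0000 7.0000] v=[0.0000 0.0000 0.0000]
Step 1: x=[2.0000 4.0000 7.0000] v=[2.0000 0.0000 0.0000]
Step 2: x=[3.0000 4.5000 7.0000] v=[2.0000 1.0000 0.0000]
Step 3: x=[3.2500 5.5000 7.1250] v=[0.5000 2.0000 0.2500]
Step 4: x=[3.0000 6.1875 7.5938] v=[-0.5000 1.3750 0.9375]
Step 5: x=[2.8438 5.9844 8.4610] v=[-0.3125 -0.4062 1.7344]
Step 6: x=[2.8360 5.4493 9.4591] v=[-0.0157 -1.0702 1.9961]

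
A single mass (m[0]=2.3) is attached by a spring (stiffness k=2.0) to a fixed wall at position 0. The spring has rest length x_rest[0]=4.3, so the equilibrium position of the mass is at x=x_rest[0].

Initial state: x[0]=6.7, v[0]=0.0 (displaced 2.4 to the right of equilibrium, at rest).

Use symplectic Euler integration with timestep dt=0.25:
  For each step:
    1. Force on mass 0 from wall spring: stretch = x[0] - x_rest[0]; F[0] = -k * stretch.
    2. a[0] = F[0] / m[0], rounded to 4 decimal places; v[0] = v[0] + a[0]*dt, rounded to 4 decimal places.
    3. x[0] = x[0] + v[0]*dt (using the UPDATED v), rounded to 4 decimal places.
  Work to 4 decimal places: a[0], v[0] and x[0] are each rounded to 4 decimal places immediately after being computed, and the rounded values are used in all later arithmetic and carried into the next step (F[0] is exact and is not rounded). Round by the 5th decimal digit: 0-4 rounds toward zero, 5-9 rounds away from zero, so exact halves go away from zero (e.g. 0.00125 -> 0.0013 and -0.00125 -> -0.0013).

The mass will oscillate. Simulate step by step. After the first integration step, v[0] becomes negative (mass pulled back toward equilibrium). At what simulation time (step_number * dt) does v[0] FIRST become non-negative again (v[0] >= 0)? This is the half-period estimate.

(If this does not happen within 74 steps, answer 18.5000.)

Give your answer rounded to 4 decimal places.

Answer: 3.5000

Derivation:
Step 0: x=[6.7000] v=[0.0000]
Step 1: x=[6.5696] v=[-0.5218]
Step 2: x=[6.3158] v=[-1.0152]
Step 3: x=[5.9525] v=[-1.4534]
Step 4: x=[5.4993] v=[-1.8127]
Step 5: x=[4.9810] v=[-2.0734]
Step 6: x=[4.4256] v=[-2.2215]
Step 7: x=[3.8634] v=[-2.2488]
Step 8: x=[3.3249] v=[-2.1539]
Step 9: x=[2.8394] v=[-1.9419]
Step 10: x=[2.4333] v=[-1.6244]
Step 11: x=[2.1287] v=[-1.2186]
Step 12: x=[1.9421] v=[-0.7466]
Step 13: x=[1.8836] v=[-0.2340]
Step 14: x=[1.9564] v=[0.2913]
First v>=0 after going negative at step 14, time=3.5000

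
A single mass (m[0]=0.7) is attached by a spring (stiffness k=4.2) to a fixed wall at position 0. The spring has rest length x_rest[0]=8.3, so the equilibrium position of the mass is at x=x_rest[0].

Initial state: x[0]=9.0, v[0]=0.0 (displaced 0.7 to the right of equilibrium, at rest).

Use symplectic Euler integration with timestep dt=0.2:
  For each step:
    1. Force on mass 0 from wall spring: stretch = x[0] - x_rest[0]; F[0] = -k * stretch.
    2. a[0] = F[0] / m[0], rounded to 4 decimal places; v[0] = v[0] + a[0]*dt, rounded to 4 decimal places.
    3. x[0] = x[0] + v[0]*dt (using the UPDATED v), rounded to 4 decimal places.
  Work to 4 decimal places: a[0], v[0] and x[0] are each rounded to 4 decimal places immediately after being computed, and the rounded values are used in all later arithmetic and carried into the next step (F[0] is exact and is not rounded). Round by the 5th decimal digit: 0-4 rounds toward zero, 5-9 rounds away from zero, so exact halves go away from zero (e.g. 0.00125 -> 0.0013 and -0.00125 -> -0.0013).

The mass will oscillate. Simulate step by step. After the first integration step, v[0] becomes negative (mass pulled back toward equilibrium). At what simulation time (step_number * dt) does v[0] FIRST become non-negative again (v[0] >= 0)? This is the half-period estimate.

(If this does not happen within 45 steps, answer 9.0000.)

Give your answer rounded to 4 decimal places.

Answer: 1.4000

Derivation:
Step 0: x=[9.0000] v=[0.0000]
Step 1: x=[8.8320] v=[-0.8400]
Step 2: x=[8.5363] v=[-1.4784]
Step 3: x=[8.1839] v=[-1.7620]
Step 4: x=[7.8594] v=[-1.6227]
Step 5: x=[7.6406] v=[-1.0940]
Step 6: x=[7.5801] v=[-0.3027]
Step 7: x=[7.6923] v=[0.5612]
First v>=0 after going negative at step 7, time=1.4000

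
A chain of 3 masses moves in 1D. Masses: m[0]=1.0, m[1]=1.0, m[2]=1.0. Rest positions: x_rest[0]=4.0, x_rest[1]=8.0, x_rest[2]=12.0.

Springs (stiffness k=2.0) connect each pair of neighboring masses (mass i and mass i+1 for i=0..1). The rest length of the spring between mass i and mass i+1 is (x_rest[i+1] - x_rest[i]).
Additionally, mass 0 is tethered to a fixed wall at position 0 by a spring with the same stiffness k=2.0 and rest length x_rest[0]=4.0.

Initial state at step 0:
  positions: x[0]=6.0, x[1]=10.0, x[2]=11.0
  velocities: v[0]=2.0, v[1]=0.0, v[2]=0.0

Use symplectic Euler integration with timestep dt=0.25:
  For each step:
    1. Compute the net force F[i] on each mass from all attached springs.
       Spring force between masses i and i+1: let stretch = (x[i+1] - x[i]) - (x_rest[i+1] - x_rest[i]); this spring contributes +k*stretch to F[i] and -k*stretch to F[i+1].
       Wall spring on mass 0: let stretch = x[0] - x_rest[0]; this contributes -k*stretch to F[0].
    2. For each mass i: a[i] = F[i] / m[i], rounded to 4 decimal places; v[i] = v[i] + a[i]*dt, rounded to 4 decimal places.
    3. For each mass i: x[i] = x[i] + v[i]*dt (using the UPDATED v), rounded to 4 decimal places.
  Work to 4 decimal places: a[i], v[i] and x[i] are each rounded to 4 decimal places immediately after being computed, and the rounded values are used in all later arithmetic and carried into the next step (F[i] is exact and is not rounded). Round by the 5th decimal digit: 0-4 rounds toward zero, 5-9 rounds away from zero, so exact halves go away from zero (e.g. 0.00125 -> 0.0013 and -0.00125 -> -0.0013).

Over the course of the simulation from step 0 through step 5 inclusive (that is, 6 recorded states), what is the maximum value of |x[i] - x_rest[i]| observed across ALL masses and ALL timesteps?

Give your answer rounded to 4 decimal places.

Answer: 2.2500

Derivation:
Step 0: x=[6.0000 10.0000 11.0000] v=[2.0000 0.0000 0.0000]
Step 1: x=[6.2500 9.6250 11.3750] v=[1.0000 -1.5000 1.5000]
Step 2: x=[6.1406 9.0469 12.0313] v=[-0.4375 -2.3125 2.6250]
Step 3: x=[5.6269 8.4785 12.8145] v=[-2.0547 -2.2735 3.1328]
Step 4: x=[4.7663 8.0957 13.5557] v=[-3.4424 -1.5313 2.9648]
Step 5: x=[3.7261 7.9792 14.1144] v=[-4.1609 -0.4660 2.2348]
Max displacement = 2.2500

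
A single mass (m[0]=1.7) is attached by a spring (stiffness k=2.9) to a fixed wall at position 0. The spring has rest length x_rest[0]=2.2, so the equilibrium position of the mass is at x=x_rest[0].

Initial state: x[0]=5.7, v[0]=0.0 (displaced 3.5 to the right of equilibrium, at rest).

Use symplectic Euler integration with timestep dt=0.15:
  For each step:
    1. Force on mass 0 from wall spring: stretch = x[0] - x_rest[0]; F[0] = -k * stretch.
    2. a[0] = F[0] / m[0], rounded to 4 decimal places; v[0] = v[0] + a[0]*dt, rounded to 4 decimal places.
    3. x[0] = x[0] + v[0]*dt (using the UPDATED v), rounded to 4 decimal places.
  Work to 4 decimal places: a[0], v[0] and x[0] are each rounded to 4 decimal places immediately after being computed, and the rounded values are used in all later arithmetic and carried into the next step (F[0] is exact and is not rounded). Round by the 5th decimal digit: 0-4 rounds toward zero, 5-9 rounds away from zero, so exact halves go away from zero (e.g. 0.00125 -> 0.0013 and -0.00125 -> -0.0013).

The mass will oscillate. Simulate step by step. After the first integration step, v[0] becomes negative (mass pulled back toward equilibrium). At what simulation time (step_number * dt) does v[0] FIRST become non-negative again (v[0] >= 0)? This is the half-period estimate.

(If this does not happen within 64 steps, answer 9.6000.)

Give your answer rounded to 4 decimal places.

Step 0: x=[5.7000] v=[0.0000]
Step 1: x=[5.5657] v=[-0.8956]
Step 2: x=[5.3022] v=[-1.7568]
Step 3: x=[4.9196] v=[-2.5506]
Step 4: x=[4.4326] v=[-3.2465]
Step 5: x=[3.8599] v=[-3.8178]
Step 6: x=[3.2235] v=[-4.2425]
Step 7: x=[2.5478] v=[-4.5044]
Step 8: x=[1.8588] v=[-4.5934]
Step 9: x=[1.1829] v=[-4.5061]
Step 10: x=[0.5460] v=[-4.2458]
Step 11: x=[-0.0274] v=[-3.8226]
Step 12: x=[-0.5153] v=[-3.2526]
Step 13: x=[-0.8990] v=[-2.5578]
Step 14: x=[-1.1637] v=[-1.7648]
Step 15: x=[-1.2993] v=[-0.9041]
Step 16: x=[-1.3006] v=[-0.0087]
Step 17: x=[-1.1676] v=[0.8870]
First v>=0 after going negative at step 17, time=2.5500

Answer: 2.5500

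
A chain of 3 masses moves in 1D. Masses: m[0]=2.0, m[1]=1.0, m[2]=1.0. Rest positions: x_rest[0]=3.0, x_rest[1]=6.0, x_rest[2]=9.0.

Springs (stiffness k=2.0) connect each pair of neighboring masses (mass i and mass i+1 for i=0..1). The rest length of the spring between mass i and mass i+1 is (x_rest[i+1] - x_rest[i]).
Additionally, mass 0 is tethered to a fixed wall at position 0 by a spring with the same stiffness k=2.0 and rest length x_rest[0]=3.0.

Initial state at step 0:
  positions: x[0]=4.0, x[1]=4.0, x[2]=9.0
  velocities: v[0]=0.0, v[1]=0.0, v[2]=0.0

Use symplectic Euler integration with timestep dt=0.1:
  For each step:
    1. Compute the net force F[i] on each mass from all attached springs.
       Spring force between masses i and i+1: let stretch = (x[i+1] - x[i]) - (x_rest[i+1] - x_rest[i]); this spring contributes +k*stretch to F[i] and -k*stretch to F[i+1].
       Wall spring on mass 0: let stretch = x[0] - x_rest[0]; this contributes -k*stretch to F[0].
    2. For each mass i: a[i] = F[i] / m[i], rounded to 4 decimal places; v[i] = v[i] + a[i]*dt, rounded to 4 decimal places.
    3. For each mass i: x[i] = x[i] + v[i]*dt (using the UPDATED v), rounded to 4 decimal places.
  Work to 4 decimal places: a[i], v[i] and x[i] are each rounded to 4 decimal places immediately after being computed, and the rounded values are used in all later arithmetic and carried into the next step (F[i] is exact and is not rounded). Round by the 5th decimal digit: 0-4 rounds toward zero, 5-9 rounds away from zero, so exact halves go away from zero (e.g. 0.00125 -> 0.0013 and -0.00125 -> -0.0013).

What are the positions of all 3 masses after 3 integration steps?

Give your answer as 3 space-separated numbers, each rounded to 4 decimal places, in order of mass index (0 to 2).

Answer: 3.7689 4.5723 8.7738

Derivation:
Step 0: x=[4.0000 4.0000 9.0000] v=[0.0000 0.0000 0.0000]
Step 1: x=[3.9600 4.1000 8.9600] v=[-0.4000 1.0000 -0.4000]
Step 2: x=[3.8818 4.2944 8.8828] v=[-0.7820 1.9440 -0.7720]
Step 3: x=[3.7689 4.5723 8.7738] v=[-1.1289 2.7792 -1.0897]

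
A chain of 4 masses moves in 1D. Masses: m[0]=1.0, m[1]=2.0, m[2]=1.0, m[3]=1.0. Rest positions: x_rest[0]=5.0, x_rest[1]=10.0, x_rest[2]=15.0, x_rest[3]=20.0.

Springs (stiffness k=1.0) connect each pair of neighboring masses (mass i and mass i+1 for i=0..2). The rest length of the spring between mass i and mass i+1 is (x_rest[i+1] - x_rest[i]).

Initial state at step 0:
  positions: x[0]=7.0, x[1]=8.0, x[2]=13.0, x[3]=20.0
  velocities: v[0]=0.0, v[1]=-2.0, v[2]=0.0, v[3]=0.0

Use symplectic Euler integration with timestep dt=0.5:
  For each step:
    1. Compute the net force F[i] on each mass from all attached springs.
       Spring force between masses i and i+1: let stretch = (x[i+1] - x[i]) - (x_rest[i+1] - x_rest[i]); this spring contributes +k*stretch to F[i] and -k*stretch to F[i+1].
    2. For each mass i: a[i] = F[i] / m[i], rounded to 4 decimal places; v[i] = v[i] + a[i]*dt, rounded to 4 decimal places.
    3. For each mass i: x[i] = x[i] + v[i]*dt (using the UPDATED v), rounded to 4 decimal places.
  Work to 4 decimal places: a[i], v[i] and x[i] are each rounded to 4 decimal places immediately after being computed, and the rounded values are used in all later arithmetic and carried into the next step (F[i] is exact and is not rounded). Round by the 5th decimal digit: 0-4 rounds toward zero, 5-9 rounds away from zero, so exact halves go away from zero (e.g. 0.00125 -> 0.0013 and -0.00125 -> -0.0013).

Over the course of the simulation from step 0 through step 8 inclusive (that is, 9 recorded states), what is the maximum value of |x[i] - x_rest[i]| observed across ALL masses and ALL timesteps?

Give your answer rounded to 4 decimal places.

Answer: 6.2139

Derivation:
Step 0: x=[7.0000 8.0000 13.0000 20.0000] v=[0.0000 -2.0000 0.0000 0.0000]
Step 1: x=[6.0000 7.5000 13.5000 19.5000] v=[-2.0000 -1.0000 1.0000 -1.0000]
Step 2: x=[4.1250 7.5625 14.0000 18.7500] v=[-3.7500 0.1250 1.0000 -1.5000]
Step 3: x=[1.8594 8.0000 14.0782 18.0625] v=[-4.5313 0.8750 0.1563 -1.3750]
Step 4: x=[-0.1211 8.4297 13.6329 17.6289] v=[-3.9610 0.8594 -0.8907 -0.8672]
Step 5: x=[-1.2139 8.4410 12.8858 17.4463] v=[-2.1856 0.0225 -1.4943 -0.3652]
Step 6: x=[-1.1430 7.8010 12.1676 17.3736] v=[0.1419 -1.2801 -1.4365 -0.1455]
Step 7: x=[-0.0861 6.5888 11.6592 17.2494] v=[2.1139 -2.4245 -1.0168 -0.2485]
Step 8: x=[1.3896 5.1760 11.2808 16.9776] v=[2.9514 -2.8257 -0.7569 -0.5436]
Max displacement = 6.2139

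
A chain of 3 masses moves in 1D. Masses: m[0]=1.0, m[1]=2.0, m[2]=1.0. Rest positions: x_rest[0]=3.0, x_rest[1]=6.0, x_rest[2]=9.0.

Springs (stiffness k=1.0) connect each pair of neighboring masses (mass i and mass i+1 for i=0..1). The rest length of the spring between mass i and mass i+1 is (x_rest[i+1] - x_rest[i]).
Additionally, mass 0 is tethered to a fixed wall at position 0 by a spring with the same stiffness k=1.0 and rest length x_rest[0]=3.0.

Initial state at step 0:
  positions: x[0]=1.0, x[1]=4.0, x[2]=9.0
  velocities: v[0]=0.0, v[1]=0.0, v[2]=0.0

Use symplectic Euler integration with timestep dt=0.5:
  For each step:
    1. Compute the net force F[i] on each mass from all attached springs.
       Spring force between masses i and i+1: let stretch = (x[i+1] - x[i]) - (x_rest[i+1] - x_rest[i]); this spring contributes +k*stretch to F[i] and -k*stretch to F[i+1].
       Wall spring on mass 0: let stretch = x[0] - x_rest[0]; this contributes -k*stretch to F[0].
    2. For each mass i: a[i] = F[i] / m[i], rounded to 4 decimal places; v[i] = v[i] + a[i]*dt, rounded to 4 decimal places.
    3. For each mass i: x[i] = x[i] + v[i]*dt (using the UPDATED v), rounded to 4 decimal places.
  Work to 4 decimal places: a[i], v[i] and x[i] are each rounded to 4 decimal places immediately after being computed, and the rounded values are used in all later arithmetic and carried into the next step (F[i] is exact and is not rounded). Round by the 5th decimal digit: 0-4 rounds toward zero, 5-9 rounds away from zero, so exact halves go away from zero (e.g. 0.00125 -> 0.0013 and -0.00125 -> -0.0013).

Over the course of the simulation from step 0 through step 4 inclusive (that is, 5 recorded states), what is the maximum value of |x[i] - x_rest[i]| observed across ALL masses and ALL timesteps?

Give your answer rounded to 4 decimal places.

Answer: 2.6054

Derivation:
Step 0: x=[1.0000 4.0000 9.0000] v=[0.0000 0.0000 0.0000]
Step 1: x=[1.5000 4.2500 8.5000] v=[1.0000 0.5000 -1.0000]
Step 2: x=[2.3125 4.6875 7.6875] v=[1.6250 0.8750 -1.6250]
Step 3: x=[3.1407 5.2032 6.8750] v=[1.6563 1.0313 -1.6250]
Step 4: x=[3.6993 5.6700 6.3946] v=[1.1172 0.9336 -0.9609]
Max displacement = 2.6054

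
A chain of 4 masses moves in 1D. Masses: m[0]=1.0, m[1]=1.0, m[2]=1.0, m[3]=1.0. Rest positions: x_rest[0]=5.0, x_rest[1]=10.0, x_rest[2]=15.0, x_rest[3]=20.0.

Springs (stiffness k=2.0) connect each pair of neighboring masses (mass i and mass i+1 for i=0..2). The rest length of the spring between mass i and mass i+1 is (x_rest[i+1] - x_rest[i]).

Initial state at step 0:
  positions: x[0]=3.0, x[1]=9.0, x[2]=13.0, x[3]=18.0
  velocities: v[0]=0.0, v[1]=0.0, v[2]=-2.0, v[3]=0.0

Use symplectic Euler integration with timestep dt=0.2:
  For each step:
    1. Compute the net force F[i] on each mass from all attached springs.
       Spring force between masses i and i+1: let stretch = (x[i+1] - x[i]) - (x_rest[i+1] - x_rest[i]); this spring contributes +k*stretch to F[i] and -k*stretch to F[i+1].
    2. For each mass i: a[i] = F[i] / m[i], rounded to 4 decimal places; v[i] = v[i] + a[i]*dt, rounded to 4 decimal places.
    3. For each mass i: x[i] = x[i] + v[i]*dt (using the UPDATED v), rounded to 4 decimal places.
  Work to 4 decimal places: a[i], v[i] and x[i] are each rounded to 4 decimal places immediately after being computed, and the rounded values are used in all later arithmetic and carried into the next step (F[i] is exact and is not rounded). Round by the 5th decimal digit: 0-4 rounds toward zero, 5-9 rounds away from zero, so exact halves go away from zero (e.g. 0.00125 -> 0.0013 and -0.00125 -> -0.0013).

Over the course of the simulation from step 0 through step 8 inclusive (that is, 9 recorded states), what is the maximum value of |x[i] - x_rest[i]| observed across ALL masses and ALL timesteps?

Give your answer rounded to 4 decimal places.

Answer: 3.1324

Derivation:
Step 0: x=[3.0000 9.0000 13.0000 18.0000] v=[0.0000 0.0000 -2.0000 0.0000]
Step 1: x=[3.0800 8.8400 12.6800 18.0000] v=[0.4000 -0.8000 -1.6000 0.0000]
Step 2: x=[3.2208 8.5264 12.4784 17.9744] v=[0.7040 -1.5680 -1.0080 -0.1280]
Step 3: x=[3.3860 8.1045 12.4003 17.9091] v=[0.8262 -2.1094 -0.3904 -0.3264]
Step 4: x=[3.5287 7.6488 12.4193 17.8031] v=[0.7136 -2.2785 0.0948 -0.5299]
Step 5: x=[3.6010 7.2451 12.4873 17.6664] v=[0.3616 -2.0183 0.3401 -0.6834]
Step 6: x=[3.5648 6.9693 12.5503 17.5154] v=[-0.1808 -1.3791 0.3149 -0.7550]
Step 7: x=[3.4010 6.8676 12.5640 17.3672] v=[-0.8190 -0.5085 0.0685 -0.7410]
Step 8: x=[3.1145 6.9443 12.5062 17.2347] v=[-1.4324 0.3834 -0.2888 -0.6623]
Max displacement = 3.1324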